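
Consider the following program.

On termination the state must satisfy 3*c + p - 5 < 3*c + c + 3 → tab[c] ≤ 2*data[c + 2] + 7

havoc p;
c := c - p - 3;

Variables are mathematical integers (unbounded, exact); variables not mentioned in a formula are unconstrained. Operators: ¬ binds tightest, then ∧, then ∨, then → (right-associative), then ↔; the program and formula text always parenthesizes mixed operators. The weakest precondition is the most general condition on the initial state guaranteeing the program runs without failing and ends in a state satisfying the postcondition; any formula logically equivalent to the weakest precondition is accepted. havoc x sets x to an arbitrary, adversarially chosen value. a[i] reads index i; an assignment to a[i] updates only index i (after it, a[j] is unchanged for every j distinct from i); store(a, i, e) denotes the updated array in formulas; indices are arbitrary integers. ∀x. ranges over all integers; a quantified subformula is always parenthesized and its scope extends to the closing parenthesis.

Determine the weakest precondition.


Working backward. After the program, the postcondition 3*c + p - 5 < 3*c + c + 3 → tab[c] ≤ 2*data[c + 2] + 7 must hold; in canonical form it is p < c + 8 → tab[c] ≤ 2*data[c + 2] + 7.
Before c := c - p - 3: 2*p < c + 5 → tab[c - p - 3] ≤ 2*data[c - p - 1] + 7
Before havoc p: ∀p_1. (2*p_1 < c + 5 → tab[c - p_1 - 3] ≤ 2*data[c - p_1 - 1] + 7)
Answer: WP = ∀p_1. (2*p_1 < c + 5 → tab[c - p_1 - 3] ≤ 2*data[c - p_1 - 1] + 7)


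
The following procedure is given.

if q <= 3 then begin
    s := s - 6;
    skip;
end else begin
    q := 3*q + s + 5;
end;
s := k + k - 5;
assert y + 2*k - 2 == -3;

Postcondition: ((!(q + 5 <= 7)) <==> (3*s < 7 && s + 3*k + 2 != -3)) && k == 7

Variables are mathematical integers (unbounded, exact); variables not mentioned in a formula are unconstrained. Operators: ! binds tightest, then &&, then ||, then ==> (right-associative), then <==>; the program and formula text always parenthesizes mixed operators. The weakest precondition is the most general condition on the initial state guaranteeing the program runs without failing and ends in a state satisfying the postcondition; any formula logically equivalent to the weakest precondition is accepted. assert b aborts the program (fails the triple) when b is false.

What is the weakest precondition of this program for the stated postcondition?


Working backward. After the program, the postcondition ((!(q + 5 <= 7)) <==> (3*s < 7 && s + 3*k + 2 != -3)) && k == 7 must hold; in canonical form it is ((!(q <= 2)) <==> (3*s < 7 && 3*k + s != -5)) && k == 7.
Before assert y + 2*k - 2 == -3: 2*k + y == -1 && ((!(q <= 2)) <==> (3*s < 7 && 3*k + s != -5)) && k == 7
Before s := k + k - 5: 2*k + y == -1 && ((!(q <= 2)) <==> (6*k < 22 && 5*k != 0)) && k == 7
Then branch requires 2*k + y == -1 && ((!(q <= 2)) <==> (6*k < 22 && 5*k != 0)) && k == 7; else branch requires 2*k + y == -1 && ((!(3*q + s <= -3)) <==> (6*k < 22 && 5*k != 0)) && k == 7.
Before the if: (q <= 3 ==> (2*k + y == -1 && ((!(q <= 2)) <==> (6*k < 22 && 5*k != 0)) && k == 7)) && ((!(q <= 3)) ==> (2*k + y == -1 && ((!(3*q + s <= -3)) <==> (6*k < 22 && 5*k != 0)) && k == 7))
Answer: WP = (q <= 3 ==> (2*k + y == -1 && ((!(q <= 2)) <==> (6*k < 22 && 5*k != 0)) && k == 7)) && ((!(q <= 3)) ==> (2*k + y == -1 && ((!(3*q + s <= -3)) <==> (6*k < 22 && 5*k != 0)) && k == 7))


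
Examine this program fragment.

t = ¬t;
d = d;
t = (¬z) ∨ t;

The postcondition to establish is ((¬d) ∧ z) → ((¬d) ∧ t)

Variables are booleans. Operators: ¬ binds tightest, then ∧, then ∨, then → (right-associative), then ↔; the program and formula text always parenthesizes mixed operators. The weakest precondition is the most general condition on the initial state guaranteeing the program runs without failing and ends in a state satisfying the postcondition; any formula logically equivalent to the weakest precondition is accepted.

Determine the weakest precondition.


Working backward. After the program, ((¬d) ∧ z) → ((¬d) ∧ t) must hold.
Before t := (¬z) ∨ t: ((¬d) ∧ z) → ((¬d) ∧ ((¬z) ∨ t))
Before d := d: ((¬d) ∧ z) → ((¬d) ∧ ((¬z) ∨ t))
Before t := ¬t: ((¬d) ∧ z) → ((¬d) ∧ ((¬z) ∨ (¬t)))
Answer: WP = ((¬d) ∧ z) → ((¬d) ∧ ((¬z) ∨ (¬t)))


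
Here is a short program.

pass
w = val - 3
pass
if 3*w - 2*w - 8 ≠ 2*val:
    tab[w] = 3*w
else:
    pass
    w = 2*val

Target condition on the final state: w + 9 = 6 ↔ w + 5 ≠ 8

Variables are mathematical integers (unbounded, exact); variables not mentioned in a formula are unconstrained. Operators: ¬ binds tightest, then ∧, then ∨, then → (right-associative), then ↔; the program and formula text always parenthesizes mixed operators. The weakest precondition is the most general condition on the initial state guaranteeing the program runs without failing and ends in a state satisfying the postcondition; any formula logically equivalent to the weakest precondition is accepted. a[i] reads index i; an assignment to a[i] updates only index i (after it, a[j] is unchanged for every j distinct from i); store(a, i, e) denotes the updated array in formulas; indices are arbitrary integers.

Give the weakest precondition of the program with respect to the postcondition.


Working backward. After the program, the postcondition w + 9 = 6 ↔ w + 5 ≠ 8 must hold; in canonical form it is w = -3 ↔ w ≠ 3.
Then branch requires w = -3 ↔ w ≠ 3; else branch requires 2*val = -3 ↔ 2*val ≠ 3.
Before the if: (w ≠ 2*val + 8 → (w = -3 ↔ w ≠ 3)) ∧ ((¬(w ≠ 2*val + 8)) → (2*val = -3 ↔ 2*val ≠ 3))
Before skip: (w ≠ 2*val + 8 → (w = -3 ↔ w ≠ 3)) ∧ ((¬(w ≠ 2*val + 8)) → (2*val = -3 ↔ 2*val ≠ 3))
Before w := val - 3: (val ≠ -11 → (val = 0 ↔ val ≠ 6)) ∧ ((¬(val ≠ -11)) → (2*val = -3 ↔ 2*val ≠ 3))
Before skip: (val ≠ -11 → (val = 0 ↔ val ≠ 6)) ∧ ((¬(val ≠ -11)) → (2*val = -3 ↔ 2*val ≠ 3))
Answer: WP = (val ≠ -11 → (val = 0 ↔ val ≠ 6)) ∧ ((¬(val ≠ -11)) → (2*val = -3 ↔ 2*val ≠ 3))


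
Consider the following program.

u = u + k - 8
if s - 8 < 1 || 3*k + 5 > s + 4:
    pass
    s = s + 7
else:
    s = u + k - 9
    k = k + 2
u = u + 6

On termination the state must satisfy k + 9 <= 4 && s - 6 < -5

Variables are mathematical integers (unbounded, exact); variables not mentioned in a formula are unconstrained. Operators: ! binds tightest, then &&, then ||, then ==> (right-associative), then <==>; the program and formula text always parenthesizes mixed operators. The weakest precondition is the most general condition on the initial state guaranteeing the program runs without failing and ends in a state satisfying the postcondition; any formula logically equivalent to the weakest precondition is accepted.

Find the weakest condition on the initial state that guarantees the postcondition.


Working backward. After the program, the postcondition k + 9 <= 4 && s - 6 < -5 must hold; in canonical form it is k <= -5 && s < 1.
Before u := u + 6: k <= -5 && s < 1
Then branch requires k <= -5 && s < -6; else branch requires k <= -7 && k + u < 10.
Before the if: ((s < 9 || 3*k > s - 1) ==> (k <= -5 && s < -6)) && ((!(s < 9 || 3*k > s - 1)) ==> (k <= -7 && k + u < 10))
Before u := u + k - 8: ((s < 9 || 3*k > s - 1) ==> (k <= -5 && s < -6)) && ((!(s < 9 || 3*k > s - 1)) ==> (k <= -7 && 2*k + u < 18))
Answer: WP = ((s < 9 || 3*k > s - 1) ==> (k <= -5 && s < -6)) && ((!(s < 9 || 3*k > s - 1)) ==> (k <= -7 && 2*k + u < 18))


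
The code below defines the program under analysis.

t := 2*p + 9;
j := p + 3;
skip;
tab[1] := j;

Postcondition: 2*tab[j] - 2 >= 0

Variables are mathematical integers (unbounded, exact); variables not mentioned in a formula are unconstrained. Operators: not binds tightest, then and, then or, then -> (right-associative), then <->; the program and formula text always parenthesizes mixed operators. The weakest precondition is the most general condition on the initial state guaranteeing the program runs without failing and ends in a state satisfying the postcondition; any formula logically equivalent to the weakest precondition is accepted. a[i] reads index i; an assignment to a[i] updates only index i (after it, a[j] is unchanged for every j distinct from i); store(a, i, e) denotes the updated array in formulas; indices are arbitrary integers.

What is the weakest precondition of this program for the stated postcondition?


Working backward. After the program, the postcondition 2*tab[j] - 2 >= 0 must hold; in canonical form it is 2*tab[j] >= 2.
Before tab[1] := j: 2*store(tab, 1, j)[j] >= 2
Before skip: 2*store(tab, 1, j)[j] >= 2
Before j := p + 3: 2*store(tab, 1, p + 3)[p + 3] >= 2
Before t := 2*p + 9: 2*store(tab, 1, p + 3)[p + 3] >= 2
Answer: WP = 2*store(tab, 1, p + 3)[p + 3] >= 2


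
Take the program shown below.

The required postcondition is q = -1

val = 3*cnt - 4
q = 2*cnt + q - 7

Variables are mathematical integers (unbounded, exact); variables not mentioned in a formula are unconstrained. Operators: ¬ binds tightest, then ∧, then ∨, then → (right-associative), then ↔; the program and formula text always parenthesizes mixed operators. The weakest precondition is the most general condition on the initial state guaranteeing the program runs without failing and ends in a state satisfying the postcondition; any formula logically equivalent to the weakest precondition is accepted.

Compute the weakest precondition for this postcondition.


Working backward. After the program, q = -1 must hold.
Before q := 2*cnt + q - 7: 2*cnt + q = 6
Before val := 3*cnt - 4: 2*cnt + q = 6
Answer: WP = 2*cnt + q = 6


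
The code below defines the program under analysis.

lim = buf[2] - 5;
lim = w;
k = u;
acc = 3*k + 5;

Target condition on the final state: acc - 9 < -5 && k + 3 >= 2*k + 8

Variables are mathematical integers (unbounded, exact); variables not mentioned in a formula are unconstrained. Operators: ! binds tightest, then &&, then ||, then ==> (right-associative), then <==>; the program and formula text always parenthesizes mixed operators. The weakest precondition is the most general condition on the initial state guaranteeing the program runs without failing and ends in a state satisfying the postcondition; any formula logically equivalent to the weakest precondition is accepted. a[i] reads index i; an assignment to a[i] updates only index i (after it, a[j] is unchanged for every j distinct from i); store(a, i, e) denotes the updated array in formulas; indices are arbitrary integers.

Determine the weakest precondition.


Working backward. After the program, the postcondition acc - 9 < -5 && k + 3 >= 2*k + 8 must hold; in canonical form it is acc < 4 && k <= -5.
Before acc := 3*k + 5: 3*k < -1 && k <= -5
Before k := u: 3*u < -1 && u <= -5
Before lim := w: 3*u < -1 && u <= -5
Before lim := buf[2] - 5: 3*u < -1 && u <= -5
Answer: WP = 3*u < -1 && u <= -5


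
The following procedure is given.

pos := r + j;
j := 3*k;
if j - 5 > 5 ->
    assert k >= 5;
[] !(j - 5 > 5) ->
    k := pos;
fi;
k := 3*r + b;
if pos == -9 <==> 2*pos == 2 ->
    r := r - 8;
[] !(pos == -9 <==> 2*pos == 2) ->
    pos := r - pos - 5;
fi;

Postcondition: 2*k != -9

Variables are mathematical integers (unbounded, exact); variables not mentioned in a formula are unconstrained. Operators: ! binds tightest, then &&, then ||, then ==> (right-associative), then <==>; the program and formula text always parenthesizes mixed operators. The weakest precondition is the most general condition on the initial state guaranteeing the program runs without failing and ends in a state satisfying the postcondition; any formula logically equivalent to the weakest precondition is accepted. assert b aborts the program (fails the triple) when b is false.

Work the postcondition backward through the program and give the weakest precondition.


Working backward. After the program, 2*k != -9 must hold.
Then branch requires 2*k != -9; else branch requires 2*k != -9.
Before the if: ((pos == -9 <==> 2*pos == 2) ==> 2*k != -9) && ((!(pos == -9 <==> 2*pos == 2)) ==> 2*k != -9)
Before k := 3*r + b: ((pos == -9 <==> 2*pos == 2) ==> 2*b + 6*r != -9) && ((!(pos == -9 <==> 2*pos == 2)) ==> 2*b + 6*r != -9)
Then branch requires k >= 5 && ((pos == -9 <==> 2*pos == 2) ==> 2*b + 6*r != -9) && ((!(pos == -9 <==> 2*pos == 2)) ==> 2*b + 6*r != -9); else branch requires ((pos == -9 <==> 2*pos == 2) ==> 2*b + 6*r != -9) && ((!(pos == -9 <==> 2*pos == 2)) ==> 2*b + 6*r != -9).
Before the if: (j > 10 ==> (k >= 5 && ((pos == -9 <==> 2*pos == 2) ==> 2*b + 6*r != -9) && ((!(pos == -9 <==> 2*pos == 2)) ==> 2*b + 6*r != -9))) && ((!(j > 10)) ==> (((pos == -9 <==> 2*pos == 2) ==> 2*b + 6*r != -9) && ((!(pos == -9 <==> 2*pos == 2)) ==> 2*b + 6*r != -9)))
Before j := 3*k: (3*k > 10 ==> (k >= 5 && ((pos == -9 <==> 2*pos == 2) ==> 2*b + 6*r != -9) && ((!(pos == -9 <==> 2*pos == 2)) ==> 2*b + 6*r != -9))) && ((!(3*k > 10)) ==> (((pos == -9 <==> 2*pos == 2) ==> 2*b + 6*r != -9) && ((!(pos == -9 <==> 2*pos == 2)) ==> 2*b + 6*r != -9)))
Before pos := r + j: (3*k > 10 ==> (k >= 5 && ((j + r == -9 <==> 2*j + 2*r == 2) ==> 2*b + 6*r != -9) && ((!(j + r == -9 <==> 2*j + 2*r == 2)) ==> 2*b + 6*r != -9))) && ((!(3*k > 10)) ==> (((j + r == -9 <==> 2*j + 2*r == 2) ==> 2*b + 6*r != -9) && ((!(j + r == -9 <==> 2*j + 2*r == 2)) ==> 2*b + 6*r != -9)))
Answer: WP = (3*k > 10 ==> (k >= 5 && ((j + r == -9 <==> 2*j + 2*r == 2) ==> 2*b + 6*r != -9) && ((!(j + r == -9 <==> 2*j + 2*r == 2)) ==> 2*b + 6*r != -9))) && ((!(3*k > 10)) ==> (((j + r == -9 <==> 2*j + 2*r == 2) ==> 2*b + 6*r != -9) && ((!(j + r == -9 <==> 2*j + 2*r == 2)) ==> 2*b + 6*r != -9)))


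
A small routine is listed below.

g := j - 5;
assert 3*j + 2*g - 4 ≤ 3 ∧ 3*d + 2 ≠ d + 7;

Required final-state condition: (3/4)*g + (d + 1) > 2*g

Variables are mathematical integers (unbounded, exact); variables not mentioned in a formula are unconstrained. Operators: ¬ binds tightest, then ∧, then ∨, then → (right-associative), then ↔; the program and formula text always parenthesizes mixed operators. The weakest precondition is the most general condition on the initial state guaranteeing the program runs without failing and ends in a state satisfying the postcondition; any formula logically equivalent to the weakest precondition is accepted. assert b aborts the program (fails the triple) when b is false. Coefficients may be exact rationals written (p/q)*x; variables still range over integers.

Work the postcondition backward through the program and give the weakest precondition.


Working backward. After the program, the postcondition (3/4)*g + (d + 1) > 2*g must hold; in canonical form it is d > (5/4)*g - 1.
Before assert 3*j + 2*g - 4 ≤ 3 ∧ 3*d + 2 ≠ d + 7: 2*g + 3*j ≤ 7 ∧ 2*d ≠ 5 ∧ d > (5/4)*g - 1
Before g := j - 5: 5*j ≤ 17 ∧ 2*d ≠ 5 ∧ d > (5/4)*j - 29/4
Answer: WP = 5*j ≤ 17 ∧ 2*d ≠ 5 ∧ d > (5/4)*j - 29/4


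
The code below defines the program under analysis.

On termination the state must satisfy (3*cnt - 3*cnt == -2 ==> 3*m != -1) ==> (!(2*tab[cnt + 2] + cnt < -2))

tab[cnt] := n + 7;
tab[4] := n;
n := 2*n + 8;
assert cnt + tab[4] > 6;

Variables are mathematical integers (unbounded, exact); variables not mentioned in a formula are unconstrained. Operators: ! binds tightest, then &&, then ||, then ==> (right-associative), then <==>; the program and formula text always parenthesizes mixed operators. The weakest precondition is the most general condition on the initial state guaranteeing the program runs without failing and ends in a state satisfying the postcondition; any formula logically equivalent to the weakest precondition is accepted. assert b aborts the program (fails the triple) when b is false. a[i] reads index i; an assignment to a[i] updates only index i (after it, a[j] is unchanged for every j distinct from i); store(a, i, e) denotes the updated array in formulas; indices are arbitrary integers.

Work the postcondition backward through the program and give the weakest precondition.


Working backward. After the program, the postcondition (3*cnt - 3*cnt == -2 ==> 3*m != -1) ==> (!(2*tab[cnt + 2] + cnt < -2)) must hold; in canonical form it is !(2*tab[cnt + 2] + cnt < -2).
Before assert cnt + tab[4] > 6: tab[4] + cnt > 6 && (!(2*tab[cnt + 2] + cnt < -2))
Before n := 2*n + 8: tab[4] + cnt > 6 && (!(2*tab[cnt + 2] + cnt < -2))
Before tab[4] := n: cnt + n > 6 && (!(2*store(tab, 4, n)[cnt + 2] + cnt < -2))
Before tab[cnt] := n + 7: cnt + n > 6 && (!(2*store(store(tab, cnt, n + 7), 4, n)[cnt + 2] + cnt < -2))
Answer: WP = cnt + n > 6 && (!(2*store(store(tab, cnt, n + 7), 4, n)[cnt + 2] + cnt < -2))


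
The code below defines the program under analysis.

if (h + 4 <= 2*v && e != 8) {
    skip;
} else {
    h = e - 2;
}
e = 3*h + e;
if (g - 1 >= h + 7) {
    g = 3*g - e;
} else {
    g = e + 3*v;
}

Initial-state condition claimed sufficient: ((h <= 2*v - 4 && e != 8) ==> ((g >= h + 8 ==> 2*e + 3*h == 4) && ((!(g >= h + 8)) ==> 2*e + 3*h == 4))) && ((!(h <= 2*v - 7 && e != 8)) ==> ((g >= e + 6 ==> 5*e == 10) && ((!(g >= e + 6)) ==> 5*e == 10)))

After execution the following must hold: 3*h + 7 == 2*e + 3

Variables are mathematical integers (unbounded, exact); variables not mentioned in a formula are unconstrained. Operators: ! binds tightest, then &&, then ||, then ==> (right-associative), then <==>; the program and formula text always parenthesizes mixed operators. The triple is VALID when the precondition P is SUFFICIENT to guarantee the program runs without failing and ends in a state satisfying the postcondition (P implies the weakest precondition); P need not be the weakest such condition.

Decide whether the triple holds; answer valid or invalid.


Working backward. After the program, the postcondition 3*h + 7 == 2*e + 3 must hold; in canonical form it is 3*h == 2*e - 4.
Then branch requires 3*h == 2*e - 4; else branch requires 3*h == 2*e - 4.
Before the if: (g >= h + 8 ==> 3*h == 2*e - 4) && ((!(g >= h + 8)) ==> 3*h == 2*e - 4)
Before e := 3*h + e: (g >= h + 8 ==> 2*e + 3*h == 4) && ((!(g >= h + 8)) ==> 2*e + 3*h == 4)
Then branch requires (g >= h + 8 ==> 2*e + 3*h == 4) && ((!(g >= h + 8)) ==> 2*e + 3*h == 4); else branch requires (g >= e + 6 ==> 5*e == 10) && ((!(g >= e + 6)) ==> 5*e == 10).
Before the if: ((h <= 2*v - 4 && e != 8) ==> ((g >= h + 8 ==> 2*e + 3*h == 4) && ((!(g >= h + 8)) ==> 2*e + 3*h == 4))) && ((!(h <= 2*v - 4 && e != 8)) ==> ((g >= e + 6 ==> 5*e == 10) && ((!(g >= e + 6)) ==> 5*e == 10)))
The weakest precondition is ((h <= 2*v - 4 && e != 8) ==> ((g >= h + 8 ==> 2*e + 3*h == 4) && ((!(g >= h + 8)) ==> 2*e + 3*h == 4))) && ((!(h <= 2*v - 4 && e != 8)) ==> ((g >= e + 6 ==> 5*e == 10) && ((!(g >= e + 6)) ==> 5*e == 10))).
Check whether ((h <= 2*v - 4 && e != 8) ==> ((g >= h + 8 ==> 2*e + 3*h == 4) && ((!(g >= h + 8)) ==> 2*e + 3*h == 4))) && ((!(h <= 2*v - 7 && e != 8)) ==> ((g >= e + 6 ==> 5*e == 10) && ((!(g >= e + 6)) ==> 5*e == 10))) implies it.
Every state satisfying the precondition satisfies the weakest precondition: the implication holds.
Answer: valid


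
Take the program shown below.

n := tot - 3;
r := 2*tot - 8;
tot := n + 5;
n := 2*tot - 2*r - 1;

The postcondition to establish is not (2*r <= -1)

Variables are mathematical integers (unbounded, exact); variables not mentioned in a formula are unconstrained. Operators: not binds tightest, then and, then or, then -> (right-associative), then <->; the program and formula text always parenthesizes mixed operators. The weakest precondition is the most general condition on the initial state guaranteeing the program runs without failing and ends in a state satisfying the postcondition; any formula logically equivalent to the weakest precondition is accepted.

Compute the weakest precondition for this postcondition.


Working backward. After the program, not (2*r <= -1) must hold.
Before n := 2*tot - 2*r - 1: not (2*r <= -1)
Before tot := n + 5: not (2*r <= -1)
Before r := 2*tot - 8: not (4*tot <= 15)
Before n := tot - 3: not (4*tot <= 15)
Answer: WP = not (4*tot <= 15)


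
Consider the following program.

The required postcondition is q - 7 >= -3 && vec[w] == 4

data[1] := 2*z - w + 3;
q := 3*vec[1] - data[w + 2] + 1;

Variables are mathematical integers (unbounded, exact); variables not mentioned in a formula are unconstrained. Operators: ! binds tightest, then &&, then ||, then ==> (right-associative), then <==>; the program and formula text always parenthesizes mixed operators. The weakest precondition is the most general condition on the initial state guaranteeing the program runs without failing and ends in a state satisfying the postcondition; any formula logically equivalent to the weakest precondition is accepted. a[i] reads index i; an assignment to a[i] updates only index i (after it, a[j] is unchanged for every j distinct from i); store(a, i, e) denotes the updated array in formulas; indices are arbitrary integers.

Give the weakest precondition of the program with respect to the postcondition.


Working backward. After the program, the postcondition q - 7 >= -3 && vec[w] == 4 must hold; in canonical form it is q >= 4 && vec[w] == 4.
Before q := 3*vec[1] - data[w + 2] + 1: 3*vec[1] >= data[w + 2] + 3 && vec[w] == 4
Before data[1] := 2*z - w + 3: 3*vec[1] >= store(data, 1, -w + 2*z + 3)[w + 2] + 3 && vec[w] == 4
Answer: WP = 3*vec[1] >= store(data, 1, -w + 2*z + 3)[w + 2] + 3 && vec[w] == 4


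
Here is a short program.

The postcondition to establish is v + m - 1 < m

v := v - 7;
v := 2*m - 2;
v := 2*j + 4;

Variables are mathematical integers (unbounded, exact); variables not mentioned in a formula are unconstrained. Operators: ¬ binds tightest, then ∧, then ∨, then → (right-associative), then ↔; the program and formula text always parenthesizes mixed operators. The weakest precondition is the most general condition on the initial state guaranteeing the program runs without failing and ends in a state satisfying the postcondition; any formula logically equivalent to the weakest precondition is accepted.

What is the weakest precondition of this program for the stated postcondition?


Working backward. After the program, the postcondition v + m - 1 < m must hold; in canonical form it is v < 1.
Before v := 2*j + 4: 2*j < -3
Before v := 2*m - 2: 2*j < -3
Before v := v - 7: 2*j < -3
Answer: WP = 2*j < -3


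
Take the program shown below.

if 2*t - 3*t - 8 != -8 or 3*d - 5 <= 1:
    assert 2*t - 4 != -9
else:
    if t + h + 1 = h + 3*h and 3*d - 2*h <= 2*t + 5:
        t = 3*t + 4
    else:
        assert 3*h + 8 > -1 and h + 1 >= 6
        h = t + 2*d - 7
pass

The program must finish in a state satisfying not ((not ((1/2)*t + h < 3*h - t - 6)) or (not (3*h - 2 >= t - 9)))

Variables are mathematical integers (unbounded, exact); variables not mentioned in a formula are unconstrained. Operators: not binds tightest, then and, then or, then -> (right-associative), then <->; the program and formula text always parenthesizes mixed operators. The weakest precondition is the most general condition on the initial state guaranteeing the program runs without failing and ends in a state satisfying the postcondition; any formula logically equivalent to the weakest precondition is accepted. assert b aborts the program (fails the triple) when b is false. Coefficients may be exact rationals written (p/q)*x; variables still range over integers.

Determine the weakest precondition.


Working backward. After the program, the postcondition not ((not ((1/2)*t + h < 3*h - t - 6)) or (not (3*h - 2 >= t - 9))) must hold; in canonical form it is not ((not ((3/2)*t < 2*h - 6)) or (not (3*h >= t - 7))).
Before skip: not ((not ((3/2)*t < 2*h - 6)) or (not (3*h >= t - 7)))
Then branch requires 2*t != -5 and (not ((not ((3/2)*t < 2*h - 6)) or (not (3*h >= t - 7)))); else branch requires ((t = 3*h - 1 and 3*d <= 2*h + 2*t + 5) -> (not ((not ((9/2)*t < 2*h - 12)) or (not (3*h >= 3*t - 3))))) and ((not (t = 3*h - 1 and 3*d <= 2*h + 2*t + 5)) -> (3*h > -9 and h >= 5 and (not ((not (4*d + (1/2)*t > 20)) or (not (6*d + 2*t >= 14)))))).
Before the if: ((t != 0 or 3*d <= 6) -> (2*t != -5 and (not ((not ((3/2)*t < 2*h - 6)) or (not (3*h >= t - 7)))))) and ((not (t != 0 or 3*d <= 6)) -> (((t = 3*h - 1 and 3*d <= 2*h + 2*t + 5) -> (not ((not ((9/2)*t < 2*h - 12)) or (not (3*h >= 3*t - 3))))) and ((not (t = 3*h - 1 and 3*d <= 2*h + 2*t + 5)) -> (3*h > -9 and h >= 5 and (not ((not (4*d + (1/2)*t > 20)) or (not (6*d + 2*t >= 14))))))))
Answer: WP = ((t != 0 or 3*d <= 6) -> (2*t != -5 and (not ((not ((3/2)*t < 2*h - 6)) or (not (3*h >= t - 7)))))) and ((not (t != 0 or 3*d <= 6)) -> (((t = 3*h - 1 and 3*d <= 2*h + 2*t + 5) -> (not ((not ((9/2)*t < 2*h - 12)) or (not (3*h >= 3*t - 3))))) and ((not (t = 3*h - 1 and 3*d <= 2*h + 2*t + 5)) -> (3*h > -9 and h >= 5 and (not ((not (4*d + (1/2)*t > 20)) or (not (6*d + 2*t >= 14))))))))


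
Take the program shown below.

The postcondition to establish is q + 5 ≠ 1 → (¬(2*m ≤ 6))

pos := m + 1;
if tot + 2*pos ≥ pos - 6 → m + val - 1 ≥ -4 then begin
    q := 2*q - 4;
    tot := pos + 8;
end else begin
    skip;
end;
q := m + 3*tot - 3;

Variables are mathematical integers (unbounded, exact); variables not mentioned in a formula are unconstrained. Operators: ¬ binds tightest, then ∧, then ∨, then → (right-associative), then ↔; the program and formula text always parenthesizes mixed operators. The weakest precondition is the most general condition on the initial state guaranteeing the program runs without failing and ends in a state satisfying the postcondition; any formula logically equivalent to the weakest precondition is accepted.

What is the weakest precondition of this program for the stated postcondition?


Working backward. After the program, the postcondition q + 5 ≠ 1 → (¬(2*m ≤ 6)) must hold; in canonical form it is q ≠ -4 → (¬(2*m ≤ 6)).
Before q := m + 3*tot - 3: m + 3*tot ≠ -1 → (¬(2*m ≤ 6))
Then branch requires m + 3*pos ≠ -25 → (¬(2*m ≤ 6)); else branch requires m + 3*tot ≠ -1 → (¬(2*m ≤ 6)).
Before the if: ((pos + tot ≥ -6 → m + val ≥ -3) → (m + 3*pos ≠ -25 → (¬(2*m ≤ 6)))) ∧ ((¬(pos + tot ≥ -6 → m + val ≥ -3)) → (m + 3*tot ≠ -1 → (¬(2*m ≤ 6))))
Before pos := m + 1: ((m + tot ≥ -7 → m + val ≥ -3) → (4*m ≠ -28 → (¬(2*m ≤ 6)))) ∧ ((¬(m + tot ≥ -7 → m + val ≥ -3)) → (m + 3*tot ≠ -1 → (¬(2*m ≤ 6))))
Answer: WP = ((m + tot ≥ -7 → m + val ≥ -3) → (4*m ≠ -28 → (¬(2*m ≤ 6)))) ∧ ((¬(m + tot ≥ -7 → m + val ≥ -3)) → (m + 3*tot ≠ -1 → (¬(2*m ≤ 6))))


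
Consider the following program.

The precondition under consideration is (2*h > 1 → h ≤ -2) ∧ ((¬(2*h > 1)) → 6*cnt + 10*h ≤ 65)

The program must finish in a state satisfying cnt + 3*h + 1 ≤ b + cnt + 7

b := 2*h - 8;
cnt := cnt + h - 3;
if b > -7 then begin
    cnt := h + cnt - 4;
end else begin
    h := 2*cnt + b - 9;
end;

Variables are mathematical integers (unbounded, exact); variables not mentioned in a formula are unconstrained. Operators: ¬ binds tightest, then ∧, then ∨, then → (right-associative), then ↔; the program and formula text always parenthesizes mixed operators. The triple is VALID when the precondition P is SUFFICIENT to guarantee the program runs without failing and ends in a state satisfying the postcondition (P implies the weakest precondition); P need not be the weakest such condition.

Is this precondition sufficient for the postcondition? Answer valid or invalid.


Working backward. After the program, the postcondition cnt + 3*h + 1 ≤ b + cnt + 7 must hold; in canonical form it is 3*h ≤ b + 6.
Then branch requires 3*h ≤ b + 6; else branch requires 2*b + 6*cnt ≤ 33.
Before the if: (b > -7 → 3*h ≤ b + 6) ∧ ((¬(b > -7)) → 2*b + 6*cnt ≤ 33)
Before cnt := cnt + h - 3: (b > -7 → 3*h ≤ b + 6) ∧ ((¬(b > -7)) → 2*b + 6*cnt + 6*h ≤ 51)
Before b := 2*h - 8: (2*h > 1 → h ≤ -2) ∧ ((¬(2*h > 1)) → 6*cnt + 10*h ≤ 67)
The weakest precondition is (2*h > 1 → h ≤ -2) ∧ ((¬(2*h > 1)) → 6*cnt + 10*h ≤ 67).
Check whether (2*h > 1 → h ≤ -2) ∧ ((¬(2*h > 1)) → 6*cnt + 10*h ≤ 65) implies it.
Every state satisfying the precondition satisfies the weakest precondition: the implication holds.
Answer: valid


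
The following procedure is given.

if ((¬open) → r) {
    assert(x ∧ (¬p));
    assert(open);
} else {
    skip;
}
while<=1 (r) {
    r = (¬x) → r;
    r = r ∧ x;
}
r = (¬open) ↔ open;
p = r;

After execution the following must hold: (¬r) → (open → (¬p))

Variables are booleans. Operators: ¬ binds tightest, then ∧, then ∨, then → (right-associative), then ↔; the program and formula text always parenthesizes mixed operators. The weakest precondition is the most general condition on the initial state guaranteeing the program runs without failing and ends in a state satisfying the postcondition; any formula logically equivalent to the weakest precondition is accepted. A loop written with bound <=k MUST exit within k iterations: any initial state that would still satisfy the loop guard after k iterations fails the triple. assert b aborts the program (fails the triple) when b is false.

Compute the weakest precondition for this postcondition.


Working backward. After the program, (¬r) → (open → (¬p)) must hold.
Before p := r: (¬r) → (open → (¬r))
Before r := (¬open) ↔ open: (¬((¬open) ↔ open)) → (open → (¬((¬open) ↔ open)))
Before the loop (bound <=1), unroll the exhaustion recursion (WP_0 = exit-now case; WP_j = one more guarded iteration, up to j = 1):
  WP_0: (¬r) ∧ ((¬((¬open) ↔ open)) → (open → (¬((¬open) ↔ open))))
  WP_1: (r → ((¬(((¬x) → r) ∧ x)) ∧ ((¬((¬open) ↔ open)) → (open → (¬((¬open) ↔ open)))))) ∧ ((¬r) → ((¬((¬open) ↔ open)) → (open → (¬((¬open) ↔ open)))))
So before the loop: (r → ((¬(((¬x) → r) ∧ x)) ∧ ((¬((¬open) ↔ open)) → (open → (¬((¬open) ↔ open)))))) ∧ ((¬r) → ((¬((¬open) ↔ open)) → (open → (¬((¬open) ↔ open)))))
Then branch requires x ∧ (¬p) ∧ open ∧ (r → ((¬(((¬x) → r) ∧ x)) ∧ ((¬((¬open) ↔ open)) → (open → (¬((¬open) ↔ open)))))) ∧ ((¬r) → ((¬((¬open) ↔ open)) → (open → (¬((¬open) ↔ open))))); else branch requires (r → ((¬(((¬x) → r) ∧ x)) ∧ ((¬((¬open) ↔ open)) → (open → (¬((¬open) ↔ open)))))) ∧ ((¬r) → ((¬((¬open) ↔ open)) → (open → (¬((¬open) ↔ open))))).
Before the if: (((¬open) → r) → (x ∧ (¬p) ∧ open ∧ (r → ((¬(((¬x) → r) ∧ x)) ∧ ((¬((¬open) ↔ open)) → (open → (¬((¬open) ↔ open)))))) ∧ ((¬r) → ((¬((¬open) ↔ open)) → (open → (¬((¬open) ↔ open))))))) ∧ ((¬((¬open) → r)) → ((r → ((¬(((¬x) → r) ∧ x)) ∧ ((¬((¬open) ↔ open)) → (open → (¬((¬open) ↔ open)))))) ∧ ((¬r) → ((¬((¬open) ↔ open)) → (open → (¬((¬open) ↔ open)))))))
Answer: WP = (((¬open) → r) → (x ∧ (¬p) ∧ open ∧ (r → ((¬(((¬x) → r) ∧ x)) ∧ ((¬((¬open) ↔ open)) → (open → (¬((¬open) ↔ open)))))) ∧ ((¬r) → ((¬((¬open) ↔ open)) → (open → (¬((¬open) ↔ open))))))) ∧ ((¬((¬open) → r)) → ((r → ((¬(((¬x) → r) ∧ x)) ∧ ((¬((¬open) ↔ open)) → (open → (¬((¬open) ↔ open)))))) ∧ ((¬r) → ((¬((¬open) ↔ open)) → (open → (¬((¬open) ↔ open)))))))


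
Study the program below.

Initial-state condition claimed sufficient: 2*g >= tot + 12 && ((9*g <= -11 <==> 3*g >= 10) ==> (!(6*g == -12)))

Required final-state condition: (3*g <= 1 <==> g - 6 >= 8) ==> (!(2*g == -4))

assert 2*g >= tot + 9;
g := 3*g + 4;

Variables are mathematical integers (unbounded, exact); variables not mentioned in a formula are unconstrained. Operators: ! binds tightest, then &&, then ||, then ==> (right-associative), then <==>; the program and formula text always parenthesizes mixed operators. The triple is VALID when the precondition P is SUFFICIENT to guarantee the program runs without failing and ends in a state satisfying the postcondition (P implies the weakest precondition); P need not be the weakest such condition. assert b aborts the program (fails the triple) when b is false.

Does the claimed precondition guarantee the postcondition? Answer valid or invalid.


Working backward. After the program, the postcondition (3*g <= 1 <==> g - 6 >= 8) ==> (!(2*g == -4)) must hold; in canonical form it is (3*g <= 1 <==> g >= 14) ==> (!(2*g == -4)).
Before g := 3*g + 4: (9*g <= -11 <==> 3*g >= 10) ==> (!(6*g == -12))
Before assert 2*g >= tot + 9: 2*g >= tot + 9 && ((9*g <= -11 <==> 3*g >= 10) ==> (!(6*g == -12)))
The weakest precondition is 2*g >= tot + 9 && ((9*g <= -11 <==> 3*g >= 10) ==> (!(6*g == -12))).
Check whether 2*g >= tot + 12 && ((9*g <= -11 <==> 3*g >= 10) ==> (!(6*g == -12))) implies it.
Every state satisfying the precondition satisfies the weakest precondition: the implication holds.
Answer: valid


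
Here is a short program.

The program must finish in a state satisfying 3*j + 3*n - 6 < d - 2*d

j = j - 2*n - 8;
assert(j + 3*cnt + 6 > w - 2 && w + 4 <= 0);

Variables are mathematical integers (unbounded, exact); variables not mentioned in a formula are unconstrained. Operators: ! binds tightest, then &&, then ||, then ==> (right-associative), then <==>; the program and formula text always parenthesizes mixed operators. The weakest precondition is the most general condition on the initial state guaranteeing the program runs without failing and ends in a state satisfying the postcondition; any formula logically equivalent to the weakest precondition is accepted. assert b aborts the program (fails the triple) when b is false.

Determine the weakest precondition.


Working backward. After the program, the postcondition 3*j + 3*n - 6 < d - 2*d must hold; in canonical form it is d + 3*j + 3*n < 6.
Before assert j + 3*cnt + 6 > w - 2 && w + 4 <= 0: 3*cnt + j > w - 8 && w <= -4 && d + 3*j + 3*n < 6
Before j := j - 2*n - 8: 3*cnt + j > 2*n + w && w <= -4 && d + 3*j < 3*n + 30
Answer: WP = 3*cnt + j > 2*n + w && w <= -4 && d + 3*j < 3*n + 30


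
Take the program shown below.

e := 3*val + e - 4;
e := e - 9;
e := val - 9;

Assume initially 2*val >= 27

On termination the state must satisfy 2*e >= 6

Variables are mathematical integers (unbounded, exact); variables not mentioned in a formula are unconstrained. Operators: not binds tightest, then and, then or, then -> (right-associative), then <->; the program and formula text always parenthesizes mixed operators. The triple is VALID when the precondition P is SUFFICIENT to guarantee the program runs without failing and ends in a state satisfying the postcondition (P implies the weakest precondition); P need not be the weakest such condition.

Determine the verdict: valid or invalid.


Working backward. After the program, 2*e >= 6 must hold.
Before e := val - 9: 2*val >= 24
Before e := e - 9: 2*val >= 24
Before e := 3*val + e - 4: 2*val >= 24
The weakest precondition is 2*val >= 24.
Check whether 2*val >= 27 implies it.
Every state satisfying the precondition satisfies the weakest precondition: the implication holds.
Answer: valid


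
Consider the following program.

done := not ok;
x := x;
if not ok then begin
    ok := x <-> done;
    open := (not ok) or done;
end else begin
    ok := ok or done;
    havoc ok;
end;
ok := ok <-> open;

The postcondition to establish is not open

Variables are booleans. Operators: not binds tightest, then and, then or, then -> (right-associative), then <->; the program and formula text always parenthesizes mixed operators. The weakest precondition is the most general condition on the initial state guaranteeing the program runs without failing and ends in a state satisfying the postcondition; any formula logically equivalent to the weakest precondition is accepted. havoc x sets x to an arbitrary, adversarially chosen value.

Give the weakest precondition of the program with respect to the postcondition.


Working backward. After the program, not open must hold.
Before ok := ok <-> open: not open
Then branch requires not ((not (x <-> done)) or done); else branch requires not open.
Before the if: ((not ok) -> (not ((not (x <-> done)) or done))) and (ok -> (not open))
Before x := x: ((not ok) -> (not ((not (x <-> done)) or done))) and (ok -> (not open))
Before done := not ok: ((not ok) -> (not ((not (x <-> (not ok))) or (not ok)))) and (ok -> (not open))
Answer: WP = ((not ok) -> (not ((not (x <-> (not ok))) or (not ok)))) and (ok -> (not open))


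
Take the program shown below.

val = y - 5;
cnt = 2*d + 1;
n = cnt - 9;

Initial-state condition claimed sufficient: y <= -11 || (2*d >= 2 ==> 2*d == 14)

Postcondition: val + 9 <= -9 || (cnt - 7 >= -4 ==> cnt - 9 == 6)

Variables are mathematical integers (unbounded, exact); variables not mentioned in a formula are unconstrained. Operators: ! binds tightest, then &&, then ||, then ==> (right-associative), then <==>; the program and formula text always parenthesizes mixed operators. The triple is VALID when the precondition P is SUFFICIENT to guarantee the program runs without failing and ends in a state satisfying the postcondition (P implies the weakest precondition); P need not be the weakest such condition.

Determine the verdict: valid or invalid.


Working backward. After the program, the postcondition val + 9 <= -9 || (cnt - 7 >= -4 ==> cnt - 9 == 6) must hold; in canonical form it is val <= -18 || (cnt >= 3 ==> cnt == 15).
Before n := cnt - 9: val <= -18 || (cnt >= 3 ==> cnt == 15)
Before cnt := 2*d + 1: val <= -18 || (2*d >= 2 ==> 2*d == 14)
Before val := y - 5: y <= -13 || (2*d >= 2 ==> 2*d == 14)
The weakest precondition is y <= -13 || (2*d >= 2 ==> 2*d == 14).
Check whether y <= -11 || (2*d >= 2 ==> 2*d == 14) implies it.
Countermodel: at the initial state d = 8, y = -11, the precondition holds but the weakest precondition fails.
Answer: invalid


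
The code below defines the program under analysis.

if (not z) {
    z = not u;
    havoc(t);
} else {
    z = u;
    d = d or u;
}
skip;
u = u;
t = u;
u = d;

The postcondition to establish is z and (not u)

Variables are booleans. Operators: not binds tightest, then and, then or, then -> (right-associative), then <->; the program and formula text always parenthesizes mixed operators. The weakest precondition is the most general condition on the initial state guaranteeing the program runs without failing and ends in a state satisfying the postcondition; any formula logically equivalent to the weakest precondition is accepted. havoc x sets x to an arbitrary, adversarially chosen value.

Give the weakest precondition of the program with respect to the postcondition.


Working backward. After the program, z and (not u) must hold.
Before u := d: z and (not d)
Before t := u: z and (not d)
Before u := u: z and (not d)
Before skip: z and (not d)
Then branch requires (not u) and (not d); else branch requires u and (not (d or u)).
Before the if: ((not z) -> ((not u) and (not d))) and (z -> (u and (not (d or u))))
Answer: WP = ((not z) -> ((not u) and (not d))) and (z -> (u and (not (d or u))))


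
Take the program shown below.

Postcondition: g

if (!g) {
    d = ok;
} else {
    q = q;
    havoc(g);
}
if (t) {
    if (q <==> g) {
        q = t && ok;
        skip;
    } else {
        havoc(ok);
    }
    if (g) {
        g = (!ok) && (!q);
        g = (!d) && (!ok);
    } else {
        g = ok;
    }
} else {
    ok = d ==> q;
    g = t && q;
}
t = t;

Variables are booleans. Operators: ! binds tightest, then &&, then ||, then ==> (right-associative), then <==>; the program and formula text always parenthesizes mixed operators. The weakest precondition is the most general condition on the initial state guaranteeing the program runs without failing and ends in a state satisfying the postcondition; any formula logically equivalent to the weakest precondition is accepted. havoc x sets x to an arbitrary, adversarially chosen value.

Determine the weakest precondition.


Working backward. After the program, g must hold.
Before t := t: g
Then branch requires ((q <==> g) ==> ((g ==> ((!d) && (!ok))) && ((!g) ==> ok))) && (q <==> g); else branch requires t && q.
Before the if: (t ==> (((q <==> g) ==> ((g ==> ((!d) && (!ok))) && ((!g) ==> ok))) && (q <==> g))) && ((!t) ==> (t && q))
Then branch requires (t ==> (((q <==> g) ==> ((g ==> (!ok)) && ((!g) ==> ok))) && (q <==> g))) && ((!t) ==> (t && q)); else branch requires (t ==> ((q ==> ((!d) && (!ok))) && q)) && ((!t) ==> (t && q)) && (t ==> (((!q) ==> ok) && (!q))).
Before the if: ((!g) ==> ((t ==> (((q <==> g) ==> ((g ==> (!ok)) && ((!g) ==> ok))) && (q <==> g))) && ((!t) ==> (t && q)))) && (g ==> ((t ==> ((q ==> ((!d) && (!ok))) && q)) && ((!t) ==> (t && q)) && (t ==> (((!q) ==> ok) && (!q)))))
Answer: WP = ((!g) ==> ((t ==> (((q <==> g) ==> ((g ==> (!ok)) && ((!g) ==> ok))) && (q <==> g))) && ((!t) ==> (t && q)))) && (g ==> ((t ==> ((q ==> ((!d) && (!ok))) && q)) && ((!t) ==> (t && q)) && (t ==> (((!q) ==> ok) && (!q)))))
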